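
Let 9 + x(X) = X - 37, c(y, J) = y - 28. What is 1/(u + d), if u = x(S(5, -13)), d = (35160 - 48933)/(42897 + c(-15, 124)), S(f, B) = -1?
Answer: -42854/2027911 ≈ -0.021132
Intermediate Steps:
c(y, J) = -28 + y
x(X) = -46 + X (x(X) = -9 + (X - 37) = -9 + (-37 + X) = -46 + X)
d = -13773/42854 (d = (35160 - 48933)/(42897 + (-28 - 15)) = -13773/(42897 - 43) = -13773/42854 ≈ -0.32139)
u = -47 (u = -46 - 1 = -47)
1/(u + d) = 1/(-47 - 13773/42854) = 1/(-2027911/42854) = -42854/2027911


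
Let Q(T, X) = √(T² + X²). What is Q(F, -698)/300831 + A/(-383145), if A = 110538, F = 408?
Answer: -414/1435 + 2*√163417/300831 ≈ -0.28581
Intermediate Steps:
Q(F, -698)/300831 + A/(-383145) = √(408² + (-698)²)/300831 + 110538/(-383145) = √(166464 + 487204)*(1/300831) + 110538*(-1/383145) = √653668*(1/300831) - 414/1435 = (2*√163417)*(1/300831) - 414/1435 = 2*√163417/300831 - 414/1435 = -414/1435 + 2*√163417/300831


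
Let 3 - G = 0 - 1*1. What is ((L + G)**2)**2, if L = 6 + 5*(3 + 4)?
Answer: 4100625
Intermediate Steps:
G = 4 (G = 3 - (0 - 1*1) = 3 - (0 - 1) = 3 - 1*(-1) = 3 + 1 = 4)
L = 41 (L = 6 + 5*7 = 6 + 35 = 41)
((L + G)**2)**2 = ((41 + 4)**2)**2 = (45**2)**2 = 2025**2 = 4100625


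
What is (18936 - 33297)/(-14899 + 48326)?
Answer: -14361/33427 ≈ -0.42962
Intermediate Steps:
(18936 - 33297)/(-14899 + 48326) = -14361/33427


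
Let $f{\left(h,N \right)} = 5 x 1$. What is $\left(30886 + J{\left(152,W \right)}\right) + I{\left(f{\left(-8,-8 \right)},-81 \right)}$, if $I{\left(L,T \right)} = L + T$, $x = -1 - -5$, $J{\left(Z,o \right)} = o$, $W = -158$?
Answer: $30667$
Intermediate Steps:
$x = 4$ ($x = -1 + 5 = 4$)
$f{\left(h,N \right)} = 20$ ($f{\left(h,N \right)} = 5 \cdot 4 \cdot 1 = 20 \cdot 1 = 20$)
$\left(30886 + J{\left(152,W \right)}\right) + I{\left(f{\left(-8,-8 \right)},-81 \right)} = \left(30886 - 158\right) + \left(20 - 81\right) = 30728 - 61 = 30667$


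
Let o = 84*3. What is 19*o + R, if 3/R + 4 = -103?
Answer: 512313/107 ≈ 4788.0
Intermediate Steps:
o = 252
R = -3/107 (R = 3/(-4 - 103) = 3/(-107) = 3*(-1/107) = -3/107 ≈ -0.028037)
19*o + R = 19*252 - 3/107 = 4788 - 3/107 = 512313/107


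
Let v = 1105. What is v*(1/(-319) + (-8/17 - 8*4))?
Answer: -11446825/319 ≈ -35883.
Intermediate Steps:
v*(1/(-319) + (-8/17 - 8*4)) = 1105*(1/(-319) + (-8/17 - 8*4)) = 1105*(-1/319 + (-8*1/17 - 32)) = 1105*(-1/319 + (-8/17 - 32)) = 1105*(-1/319 - 552/17) = 1105*(-176105/5423) = -11446825/319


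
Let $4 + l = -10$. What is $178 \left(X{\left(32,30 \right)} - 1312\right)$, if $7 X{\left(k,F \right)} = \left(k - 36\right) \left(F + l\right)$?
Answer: $- \frac{1646144}{7} \approx -2.3516 \cdot 10^{5}$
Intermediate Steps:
$l = -14$ ($l = -4 - 10 = -14$)
$X{\left(k,F \right)} = \frac{\left(-36 + k\right) \left(-14 + F\right)}{7}$ ($X{\left(k,F \right)} = \frac{\left(k - 36\right) \left(F - 14\right)}{7} = \frac{\left(-36 + k\right) \left(-14 + F\right)}{7}$)
$178 \left(X{\left(32,30 \right)} - 1312\right) = 178 \left(\left(72 - 64 - \frac{1080}{7} + \frac{1}{7} \cdot 30 \cdot 32\right) - 1312\right) = 178 \left(\left(72 - 64 - \frac{1080}{7} + \frac{960}{7}\right) - 1312\right) = 178 \left(- \frac{64}{7} - 1312\right) = 178 \left(- \frac{9248}{7}\right) = - \frac{1646144}{7}$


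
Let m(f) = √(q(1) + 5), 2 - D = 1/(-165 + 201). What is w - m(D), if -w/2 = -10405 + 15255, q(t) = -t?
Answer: -9702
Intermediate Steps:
w = -9700 (w = -2*(-10405 + 15255) = -2*4850 = -9700)
D = 71/36 (D = 2 - 1/(-165 + 201) = 2 - 1/36 = 71/36 ≈ 1.9722)
m(f) = 2 (m(f) = √(-1*1 + 5) = √(-1 + 5) = √4 = 2)
w - m(D) = -9700 - 1*2 = -9700 - 2 = -9702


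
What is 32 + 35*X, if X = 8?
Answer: 312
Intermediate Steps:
32 + 35*X = 32 + 35*8 = 32 + 280 = 312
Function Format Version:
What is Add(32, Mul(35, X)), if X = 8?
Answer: 312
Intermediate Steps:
Add(32, Mul(35, X)) = Add(32, Mul(35, 8)) = Add(32, 280) = 312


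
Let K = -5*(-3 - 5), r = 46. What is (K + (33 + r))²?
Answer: 14161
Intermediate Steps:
K = 40 (K = -5*(-8) = 40)
(K + (33 + r))² = (40 + (33 + 46))² = (40 + 79)² = 119² = 14161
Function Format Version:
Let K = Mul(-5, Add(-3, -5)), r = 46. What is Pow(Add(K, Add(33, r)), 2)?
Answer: 14161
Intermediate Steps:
K = 40 (K = Mul(-5, -8) = 40)
Pow(Add(K, Add(33, r)), 2) = Pow(Add(40, Add(33, 46)), 2) = Pow(Add(40, 79), 2) = Pow(119, 2) = 14161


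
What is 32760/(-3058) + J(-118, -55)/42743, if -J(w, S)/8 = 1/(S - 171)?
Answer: -79114722304/7385007311 ≈ -10.713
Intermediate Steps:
J(w, S) = -8/(-171 + S) (J(w, S) = -8/(S - 171) = -8/(-171 + S))
32760/(-3058) + J(-118, -55)/42743 = 32760/(-3058) - 8/(-171 - 55)/42743 = 32760*(-1/3058) - 8/(-226)*(1/42743) = -16380/1529 - 8*(-1/226)*(1/42743) = -16380/1529 + (4/113)*(1/42743) = -16380/1529 + 4/4829959 = -79114722304/7385007311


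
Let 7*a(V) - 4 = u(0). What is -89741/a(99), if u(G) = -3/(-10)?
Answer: -146090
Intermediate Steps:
u(G) = 3/10 (u(G) = -3*(-1/10) = 3/10)
a(V) = 43/70 (a(V) = 4/7 + (1/7)*(3/10) = 4/7 + 3/70 = 43/70)
-89741/a(99) = -89741/43/70 = -89741*70/43 = -146090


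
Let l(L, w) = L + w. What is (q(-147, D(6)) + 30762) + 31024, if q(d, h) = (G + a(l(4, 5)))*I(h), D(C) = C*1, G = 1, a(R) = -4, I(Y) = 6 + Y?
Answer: 61750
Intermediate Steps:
D(C) = C
q(d, h) = -18 - 3*h (q(d, h) = (1 - 4)*(6 + h) = -3*(6 + h) = -18 - 3*h)
(q(-147, D(6)) + 30762) + 31024 = ((-18 - 3*6) + 30762) + 31024 = ((-18 - 18) + 30762) + 31024 = (-36 + 30762) + 31024 = 30726 + 31024 = 61750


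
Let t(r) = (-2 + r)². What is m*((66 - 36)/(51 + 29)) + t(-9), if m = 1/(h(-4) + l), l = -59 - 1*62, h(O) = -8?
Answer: 41623/344 ≈ 121.00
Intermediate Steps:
l = -121 (l = -59 - 62 = -121)
m = -1/129 (m = 1/(-8 - 121) = 1/(-129) = -1/129 ≈ -0.0077519)
m*((66 - 36)/(51 + 29)) + t(-9) = -(66 - 36)/(129*(51 + 29)) + (-2 - 9)² = -10/(43*80) + (-11)² = -10/(43*80) + 121 = -1/129*3/8 + 121 = -1/344 + 121 = 41623/344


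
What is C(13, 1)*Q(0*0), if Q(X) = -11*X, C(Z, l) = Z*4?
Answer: 0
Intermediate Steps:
C(Z, l) = 4*Z
C(13, 1)*Q(0*0) = (4*13)*(-0*0) = 52*(-11*0) = 52*0 = 0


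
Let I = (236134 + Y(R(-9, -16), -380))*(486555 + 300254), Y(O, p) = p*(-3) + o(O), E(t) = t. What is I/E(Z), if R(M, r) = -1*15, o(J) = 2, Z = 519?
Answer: 62230297428/173 ≈ 3.5971e+8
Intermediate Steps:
R(M, r) = -15
Y(O, p) = 2 - 3*p (Y(O, p) = p*(-3) + 2 = -3*p + 2 = 2 - 3*p)
I = 186690892284 (I = (236134 + (2 - 3*(-380)))*(486555 + 300254) = (236134 + (2 + 1140))*786809 = (236134 + 1142)*786809 = 237276*786809 = 186690892284)
I/E(Z) = 186690892284/519 = 186690892284*(1/519) = 62230297428/173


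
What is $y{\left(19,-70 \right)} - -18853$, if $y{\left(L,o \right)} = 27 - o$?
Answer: $18950$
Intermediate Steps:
$y{\left(19,-70 \right)} - -18853 = \left(27 - -70\right) - -18853 = \left(27 + 70\right) + 18853 = 97 + 18853 = 18950$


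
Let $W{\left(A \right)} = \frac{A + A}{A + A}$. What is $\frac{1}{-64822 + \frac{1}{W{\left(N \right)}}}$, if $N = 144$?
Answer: $- \frac{1}{64821} \approx -1.5427 \cdot 10^{-5}$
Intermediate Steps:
$W{\left(A \right)} = 1$ ($W{\left(A \right)} = \frac{2 A}{2 A} = 2 A \frac{1}{2 A} = 1$)
$\frac{1}{-64822 + \frac{1}{W{\left(N \right)}}} = \frac{1}{-64822 + 1^{-1}} = \frac{1}{-64822 + 1} = \frac{1}{-64821} = - \frac{1}{64821}$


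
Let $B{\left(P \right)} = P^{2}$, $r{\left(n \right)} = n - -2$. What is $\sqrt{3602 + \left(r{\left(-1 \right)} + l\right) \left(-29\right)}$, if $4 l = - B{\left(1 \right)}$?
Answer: $\frac{\sqrt{14321}}{2} \approx 59.835$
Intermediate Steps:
$r{\left(n \right)} = 2 + n$ ($r{\left(n \right)} = n + 2 = 2 + n$)
$l = - \frac{1}{4}$ ($l = \frac{\left(-1\right) 1^{2}}{4} = \frac{\left(-1\right) 1}{4} = \frac{1}{4} \left(-1\right) = - \frac{1}{4} \approx -0.25$)
$\sqrt{3602 + \left(r{\left(-1 \right)} + l\right) \left(-29\right)} = \sqrt{3602 + \left(\left(2 - 1\right) - \frac{1}{4}\right) \left(-29\right)} = \sqrt{3602 + \left(1 - \frac{1}{4}\right) \left(-29\right)} = \sqrt{3602 + \frac{3}{4} \left(-29\right)} = \sqrt{3602 - \frac{87}{4}} = \sqrt{\frac{14321}{4}} = \frac{\sqrt{14321}}{2}$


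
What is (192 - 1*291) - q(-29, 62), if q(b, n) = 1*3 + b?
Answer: -73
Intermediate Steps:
q(b, n) = 3 + b
(192 - 1*291) - q(-29, 62) = (192 - 1*291) - (3 - 29) = (192 - 291) - 1*(-26) = -99 + 26 = -73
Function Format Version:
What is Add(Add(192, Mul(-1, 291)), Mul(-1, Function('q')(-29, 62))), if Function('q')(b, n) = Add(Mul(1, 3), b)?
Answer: -73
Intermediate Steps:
Function('q')(b, n) = Add(3, b)
Add(Add(192, Mul(-1, 291)), Mul(-1, Function('q')(-29, 62))) = Add(Add(192, Mul(-1, 291)), Mul(-1, Add(3, -29))) = Add(Add(192, -291), Mul(-1, -26)) = Add(-99, 26) = -73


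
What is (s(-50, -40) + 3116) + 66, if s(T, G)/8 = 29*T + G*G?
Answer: 4382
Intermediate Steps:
s(T, G) = 8*G**2 + 232*T (s(T, G) = 8*(29*T + G*G) = 8*(29*T + G**2) = 8*(G**2 + 29*T) = 8*G**2 + 232*T)
(s(-50, -40) + 3116) + 66 = ((8*(-40)**2 + 232*(-50)) + 3116) + 66 = ((8*1600 - 11600) + 3116) + 66 = ((12800 - 11600) + 3116) + 66 = (1200 + 3116) + 66 = 4316 + 66 = 4382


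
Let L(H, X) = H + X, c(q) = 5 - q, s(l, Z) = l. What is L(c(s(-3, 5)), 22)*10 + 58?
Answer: 358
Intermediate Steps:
L(c(s(-3, 5)), 22)*10 + 58 = ((5 - 1*(-3)) + 22)*10 + 58 = ((5 + 3) + 22)*10 + 58 = (8 + 22)*10 + 58 = 30*10 + 58 = 300 + 58 = 358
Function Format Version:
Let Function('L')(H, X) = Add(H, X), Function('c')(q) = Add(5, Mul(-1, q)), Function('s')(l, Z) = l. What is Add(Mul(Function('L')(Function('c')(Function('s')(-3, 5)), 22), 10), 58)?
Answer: 358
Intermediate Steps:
Add(Mul(Function('L')(Function('c')(Function('s')(-3, 5)), 22), 10), 58) = Add(Mul(Add(Add(5, Mul(-1, -3)), 22), 10), 58) = Add(Mul(Add(Add(5, 3), 22), 10), 58) = Add(Mul(Add(8, 22), 10), 58) = Add(Mul(30, 10), 58) = Add(300, 58) = 358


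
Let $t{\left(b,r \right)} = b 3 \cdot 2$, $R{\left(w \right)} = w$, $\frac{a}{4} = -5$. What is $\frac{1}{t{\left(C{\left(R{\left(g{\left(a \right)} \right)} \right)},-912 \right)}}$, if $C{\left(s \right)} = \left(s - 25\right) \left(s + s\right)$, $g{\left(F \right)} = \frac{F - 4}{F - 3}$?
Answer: $- \frac{529}{158688} \approx -0.0033336$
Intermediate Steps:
$a = -20$ ($a = 4 \left(-5\right) = -20$)
$g{\left(F \right)} = \frac{-4 + F}{-3 + F}$
$C{\left(s \right)} = 2 s \left(-25 + s\right)$ ($C{\left(s \right)} = \left(-25 + s\right) 2 s = 2 s \left(-25 + s\right)$)
$t{\left(b,r \right)} = 6 b$ ($t{\left(b,r \right)} = 3 b 2 = 6 b$)
$\frac{1}{t{\left(C{\left(R{\left(g{\left(a \right)} \right)} \right)},-912 \right)}} = \frac{1}{6 \cdot 2 \frac{-4 - 20}{-3 - 20} \left(-25 + \frac{-4 - 20}{-3 - 20}\right)} = \frac{1}{6 \cdot 2 \frac{1}{-23} \left(-24\right) \left(-25 + \frac{1}{-23} \left(-24\right)\right)} = \frac{1}{6 \cdot 2 \left(\left(- \frac{1}{23}\right) \left(-24\right)\right) \left(-25 - - \frac{24}{23}\right)} = \frac{1}{6 \cdot 2 \cdot \frac{24}{23} \left(-25 + \frac{24}{23}\right)} = \frac{1}{6 \cdot 2 \cdot \frac{24}{23} \left(- \frac{551}{23}\right)} = \frac{1}{6 \left(- \frac{26448}{529}\right)} = \frac{1}{- \frac{158688}{529}} = - \frac{529}{158688}$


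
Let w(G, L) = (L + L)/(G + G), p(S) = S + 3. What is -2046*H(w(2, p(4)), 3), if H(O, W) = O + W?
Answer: -13299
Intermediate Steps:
p(S) = 3 + S
w(G, L) = L/G (w(G, L) = (2*L)/((2*G)) = (2*L)*(1/(2*G)) = L/G)
-2046*H(w(2, p(4)), 3) = -2046*((3 + 4)/2 + 3) = -2046*(7*(½) + 3) = -2046*(7/2 + 3) = -2046*13/2 = -13299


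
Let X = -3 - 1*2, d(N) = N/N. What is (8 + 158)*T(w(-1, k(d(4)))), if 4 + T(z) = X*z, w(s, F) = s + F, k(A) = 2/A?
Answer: -1494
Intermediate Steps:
d(N) = 1
X = -5 (X = -3 - 2 = -5)
w(s, F) = F + s
T(z) = -4 - 5*z
(8 + 158)*T(w(-1, k(d(4)))) = (8 + 158)*(-4 - 5*(2/1 - 1)) = 166*(-4 - 5*(2*1 - 1)) = 166*(-4 - 5*(2 - 1)) = 166*(-4 - 5*1) = 166*(-4 - 5) = 166*(-9) = -1494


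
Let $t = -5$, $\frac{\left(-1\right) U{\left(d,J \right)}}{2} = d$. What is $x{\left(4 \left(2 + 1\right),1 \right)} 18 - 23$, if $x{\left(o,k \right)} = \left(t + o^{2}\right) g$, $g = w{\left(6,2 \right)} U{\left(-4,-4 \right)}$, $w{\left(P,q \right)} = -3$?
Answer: $-60071$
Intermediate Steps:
$U{\left(d,J \right)} = - 2 d$
$g = -24$ ($g = - 3 \left(\left(-2\right) \left(-4\right)\right) = \left(-3\right) 8 = -24$)
$x{\left(o,k \right)} = 120 - 24 o^{2}$ ($x{\left(o,k \right)} = \left(-5 + o^{2}\right) \left(-24\right) = 120 - 24 o^{2}$)
$x{\left(4 \left(2 + 1\right),1 \right)} 18 - 23 = \left(120 - 24 \left(4 \left(2 + 1\right)\right)^{2}\right) 18 - 23 = \left(120 - 24 \left(4 \cdot 3\right)^{2}\right) 18 - 23 = \left(120 - 24 \cdot 12^{2}\right) 18 - 23 = \left(120 - 3456\right) 18 - 23 = \left(-3336\right) 18 - 23 = -60048 - 23 = -60071$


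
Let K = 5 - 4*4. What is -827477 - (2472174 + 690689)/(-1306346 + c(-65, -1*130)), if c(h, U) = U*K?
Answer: -1079784814069/1304916 ≈ -8.2748e+5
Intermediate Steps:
K = -11 (K = 5 - 16 = -11)
c(h, U) = -11*U (c(h, U) = U*(-11) = -11*U)
-827477 - (2472174 + 690689)/(-1306346 + c(-65, -1*130)) = -827477 - (2472174 + 690689)/(-1306346 - (-11)*130) = -827477 - 3162863/(-1306346 - 11*(-130)) = -827477 - 3162863/(-1306346 + 1430) = -827477 - 3162863/(-1304916) = -827477 - 3162863*(-1)/1304916 = -827477 - 1*(-3162863/1304916) = -827477 + 3162863/1304916 = -1079784814069/1304916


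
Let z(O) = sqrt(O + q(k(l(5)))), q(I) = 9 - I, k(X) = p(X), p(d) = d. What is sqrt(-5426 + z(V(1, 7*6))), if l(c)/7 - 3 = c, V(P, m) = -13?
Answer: sqrt(-5426 + 2*I*sqrt(15)) ≈ 0.0526 + 73.661*I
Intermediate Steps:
l(c) = 21 + 7*c
k(X) = X
z(O) = sqrt(-47 + O) (z(O) = sqrt(O + (9 - (21 + 7*5))) = sqrt(O + (9 - (21 + 35))) = sqrt(O + (9 - 1*56)) = sqrt(O + (9 - 56)) = sqrt(O - 47) = sqrt(-47 + O))
sqrt(-5426 + z(V(1, 7*6))) = sqrt(-5426 + sqrt(-47 - 13)) = sqrt(-5426 + sqrt(-60)) = sqrt(-5426 + 2*I*sqrt(15))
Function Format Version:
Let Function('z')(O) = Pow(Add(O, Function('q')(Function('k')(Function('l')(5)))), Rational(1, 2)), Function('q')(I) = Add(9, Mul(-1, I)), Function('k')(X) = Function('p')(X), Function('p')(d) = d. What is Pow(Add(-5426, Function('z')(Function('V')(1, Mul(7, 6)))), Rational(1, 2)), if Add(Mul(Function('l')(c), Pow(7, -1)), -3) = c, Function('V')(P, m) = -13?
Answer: Pow(Add(-5426, Mul(2, I, Pow(15, Rational(1, 2)))), Rational(1, 2)) ≈ Add(0.0526, Mul(73.661, I))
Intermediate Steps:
Function('l')(c) = Add(21, Mul(7, c))
Function('k')(X) = X
Function('z')(O) = Pow(Add(-47, O), Rational(1, 2)) (Function('z')(O) = Pow(Add(O, Add(9, Mul(-1, Add(21, Mul(7, 5))))), Rational(1, 2)) = Pow(Add(O, Add(9, Mul(-1, Add(21, 35)))), Rational(1, 2)) = Pow(Add(O, Add(9, Mul(-1, 56))), Rational(1, 2)) = Pow(Add(O, Add(9, -56)), Rational(1, 2)) = Pow(Add(O, -47), Rational(1, 2)) = Pow(Add(-47, O), Rational(1, 2)))
Pow(Add(-5426, Function('z')(Function('V')(1, Mul(7, 6)))), Rational(1, 2)) = Pow(Add(-5426, Pow(Add(-47, -13), Rational(1, 2))), Rational(1, 2)) = Pow(Add(-5426, Pow(-60, Rational(1, 2))), Rational(1, 2)) = Pow(Add(-5426, Mul(2, I, Pow(15, Rational(1, 2)))), Rational(1, 2))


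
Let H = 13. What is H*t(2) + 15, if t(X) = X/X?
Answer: 28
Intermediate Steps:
t(X) = 1
H*t(2) + 15 = 13*1 + 15 = 13 + 15 = 28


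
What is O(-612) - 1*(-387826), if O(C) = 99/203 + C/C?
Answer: 78728980/203 ≈ 3.8783e+5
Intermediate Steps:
O(C) = 302/203 (O(C) = 99*(1/203) + 1 = 99/203 + 1 = 302/203)
O(-612) - 1*(-387826) = 302/203 - 1*(-387826) = 302/203 + 387826 = 78728980/203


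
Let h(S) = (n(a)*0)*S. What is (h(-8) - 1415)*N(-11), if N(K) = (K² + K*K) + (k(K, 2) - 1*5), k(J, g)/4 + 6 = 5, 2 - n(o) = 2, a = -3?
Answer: -329695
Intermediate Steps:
n(o) = 0 (n(o) = 2 - 1*2 = 2 - 2 = 0)
k(J, g) = -4 (k(J, g) = -24 + 4*5 = -24 + 20 = -4)
N(K) = -9 + 2*K² (N(K) = (K² + K*K) + (-4 - 1*5) = (K² + K²) + (-4 - 5) = 2*K² - 9 = -9 + 2*K²)
h(S) = 0 (h(S) = (0*0)*S = 0*S = 0)
(h(-8) - 1415)*N(-11) = (0 - 1415)*(-9 + 2*(-11)²) = -1415*(-9 + 2*121) = -1415*(-9 + 242) = -1415*233 = -329695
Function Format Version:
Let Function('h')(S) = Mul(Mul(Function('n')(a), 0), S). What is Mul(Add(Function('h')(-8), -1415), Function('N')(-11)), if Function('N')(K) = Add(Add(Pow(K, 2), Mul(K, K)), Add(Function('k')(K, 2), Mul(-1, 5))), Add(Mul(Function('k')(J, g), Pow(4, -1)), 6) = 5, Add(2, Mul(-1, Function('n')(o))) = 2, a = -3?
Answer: -329695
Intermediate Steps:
Function('n')(o) = 0 (Function('n')(o) = Add(2, Mul(-1, 2)) = Add(2, -2) = 0)
Function('k')(J, g) = -4 (Function('k')(J, g) = Add(-24, Mul(4, 5)) = Add(-24, 20) = -4)
Function('N')(K) = Add(-9, Mul(2, Pow(K, 2))) (Function('N')(K) = Add(Add(Pow(K, 2), Mul(K, K)), Add(-4, Mul(-1, 5))) = Add(Add(Pow(K, 2), Pow(K, 2)), Add(-4, -5)) = Add(Mul(2, Pow(K, 2)), -9) = Add(-9, Mul(2, Pow(K, 2))))
Function('h')(S) = 0 (Function('h')(S) = Mul(Mul(0, 0), S) = Mul(0, S) = 0)
Mul(Add(Function('h')(-8), -1415), Function('N')(-11)) = Mul(Add(0, -1415), Add(-9, Mul(2, Pow(-11, 2)))) = Mul(-1415, Add(-9, Mul(2, 121))) = Mul(-1415, Add(-9, 242)) = Mul(-1415, 233) = -329695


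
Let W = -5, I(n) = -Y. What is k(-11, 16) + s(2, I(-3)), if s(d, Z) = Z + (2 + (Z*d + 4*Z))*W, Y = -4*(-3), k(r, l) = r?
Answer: 327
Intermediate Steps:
Y = 12
I(n) = -12 (I(n) = -1*12 = -12)
s(d, Z) = -10 - 19*Z - 5*Z*d (s(d, Z) = Z + (2 + (Z*d + 4*Z))*(-5) = Z + (2 + (4*Z + Z*d))*(-5) = Z + (2 + 4*Z + Z*d)*(-5) = Z + (-10 - 20*Z - 5*Z*d) = -10 - 19*Z - 5*Z*d)
k(-11, 16) + s(2, I(-3)) = -11 + (-10 - 19*(-12) - 5*(-12)*2) = -11 + (-10 + 228 + 120) = -11 + 338 = 327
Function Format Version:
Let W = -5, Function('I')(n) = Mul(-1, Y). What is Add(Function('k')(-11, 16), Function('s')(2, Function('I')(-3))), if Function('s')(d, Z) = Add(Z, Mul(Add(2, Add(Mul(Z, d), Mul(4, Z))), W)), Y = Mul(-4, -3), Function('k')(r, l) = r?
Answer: 327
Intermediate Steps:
Y = 12
Function('I')(n) = -12 (Function('I')(n) = Mul(-1, 12) = -12)
Function('s')(d, Z) = Add(-10, Mul(-19, Z), Mul(-5, Z, d)) (Function('s')(d, Z) = Add(Z, Mul(Add(2, Add(Mul(Z, d), Mul(4, Z))), -5)) = Add(Z, Mul(Add(2, Add(Mul(4, Z), Mul(Z, d))), -5)) = Add(Z, Mul(Add(2, Mul(4, Z), Mul(Z, d)), -5)) = Add(Z, Add(-10, Mul(-20, Z), Mul(-5, Z, d))) = Add(-10, Mul(-19, Z), Mul(-5, Z, d)))
Add(Function('k')(-11, 16), Function('s')(2, Function('I')(-3))) = Add(-11, Add(-10, Mul(-19, -12), Mul(-5, -12, 2))) = Add(-11, Add(-10, 228, 120)) = Add(-11, 338) = 327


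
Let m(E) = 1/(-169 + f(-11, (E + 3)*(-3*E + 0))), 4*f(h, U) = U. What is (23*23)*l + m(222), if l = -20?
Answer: -796282542/75263 ≈ -10580.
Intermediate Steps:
f(h, U) = U/4
m(E) = 1/(-169 - 3*E*(3 + E)/4) (m(E) = 1/(-169 + ((E + 3)*(-3*E + 0))/4) = 1/(-169 + ((3 + E)*(-3*E))/4) = 1/(-169 + (-3*E*(3 + E))/4) = 1/(-169 - 3*E*(3 + E)/4))
(23*23)*l + m(222) = (23*23)*(-20) - 4/(676 + 3*222*(3 + 222)) = 529*(-20) - 4/(676 + 3*222*225) = -10580 - 4/(676 + 149850) = -10580 - 4/150526 = -10580 - 4*1/150526 = -10580 - 2/75263 = -796282542/75263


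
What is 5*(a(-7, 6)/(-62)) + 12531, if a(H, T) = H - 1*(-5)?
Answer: 388466/31 ≈ 12531.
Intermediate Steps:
a(H, T) = 5 + H (a(H, T) = H + 5 = 5 + H)
5*(a(-7, 6)/(-62)) + 12531 = 5*((5 - 7)/(-62)) + 12531 = 5*(-2*(-1/62)) + 12531 = 5*(1/31) + 12531 = 5/31 + 12531 = 388466/31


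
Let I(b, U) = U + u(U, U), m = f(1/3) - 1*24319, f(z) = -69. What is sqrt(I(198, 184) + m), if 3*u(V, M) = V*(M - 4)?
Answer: 2*I*sqrt(3291) ≈ 114.73*I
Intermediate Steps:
u(V, M) = V*(-4 + M)/3 (u(V, M) = (V*(M - 4))/3 = (V*(-4 + M))/3 = V*(-4 + M)/3)
m = -24388 (m = -69 - 1*24319 = -69 - 24319 = -24388)
I(b, U) = U + U*(-4 + U)/3
sqrt(I(198, 184) + m) = sqrt((1/3)*184*(-1 + 184) - 24388) = sqrt((1/3)*184*183 - 24388) = sqrt(11224 - 24388) = sqrt(-13164) = 2*I*sqrt(3291)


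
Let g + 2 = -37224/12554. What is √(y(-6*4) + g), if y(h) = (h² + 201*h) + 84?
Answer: I*√164260264538/6277 ≈ 64.568*I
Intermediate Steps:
y(h) = 84 + h² + 201*h
g = -31166/6277 (g = -2 - 37224/12554 = -2 - 37224*1/12554 = -2 - 18612/6277 = -31166/6277 ≈ -4.9651)
√(y(-6*4) + g) = √((84 + (-6*4)² + 201*(-6*4)) - 31166/6277) = √((84 + (-24)² + 201*(-24)) - 31166/6277) = √((84 + 576 - 4824) - 31166/6277) = √(-4164 - 31166/6277) = √(-26168594/6277) = I*√164260264538/6277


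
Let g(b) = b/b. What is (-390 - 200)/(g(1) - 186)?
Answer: 118/37 ≈ 3.1892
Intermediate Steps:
g(b) = 1
(-390 - 200)/(g(1) - 186) = (-390 - 200)/(1 - 186) = -590/(-185) = -590*(-1/185) = 118/37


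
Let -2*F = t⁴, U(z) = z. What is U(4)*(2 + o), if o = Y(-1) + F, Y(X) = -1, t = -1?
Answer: 2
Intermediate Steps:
F = -½ (F = -½*(-1)⁴ = -½*1 = -½ ≈ -0.50000)
o = -3/2 (o = -1 - ½ = -3/2 ≈ -1.5000)
U(4)*(2 + o) = 4*(2 - 3/2) = 4*(½) = 2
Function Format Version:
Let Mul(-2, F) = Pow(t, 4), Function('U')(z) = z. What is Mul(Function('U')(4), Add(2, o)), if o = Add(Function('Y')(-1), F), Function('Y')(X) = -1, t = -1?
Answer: 2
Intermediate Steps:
F = Rational(-1, 2) (F = Mul(Rational(-1, 2), Pow(-1, 4)) = Mul(Rational(-1, 2), 1) = Rational(-1, 2) ≈ -0.50000)
o = Rational(-3, 2) (o = Add(-1, Rational(-1, 2)) = Rational(-3, 2) ≈ -1.5000)
Mul(Function('U')(4), Add(2, o)) = Mul(4, Add(2, Rational(-3, 2))) = Mul(4, Rational(1, 2)) = 2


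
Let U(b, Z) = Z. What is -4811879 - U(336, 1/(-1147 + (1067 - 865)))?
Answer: -4547225654/945 ≈ -4.8119e+6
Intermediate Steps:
-4811879 - U(336, 1/(-1147 + (1067 - 865))) = -4811879 - 1/(-1147 + (1067 - 865)) = -4811879 - 1/(-1147 + 202) = -4811879 - 1/(-945) = -4811879 - 1*(-1/945) = -4811879 + 1/945 = -4547225654/945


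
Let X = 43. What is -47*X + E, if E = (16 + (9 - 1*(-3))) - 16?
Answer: -2009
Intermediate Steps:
E = 12 (E = (16 + (9 + 3)) - 16 = (16 + 12) - 16 = 28 - 16 = 12)
-47*X + E = -47*43 + 12 = -2021 + 12 = -2009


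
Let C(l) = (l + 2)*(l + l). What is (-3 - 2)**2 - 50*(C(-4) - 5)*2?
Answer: -1075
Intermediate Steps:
C(l) = 2*l*(2 + l) (C(l) = (2 + l)*(2*l) = 2*l*(2 + l))
(-3 - 2)**2 - 50*(C(-4) - 5)*2 = (-3 - 2)**2 - 50*(2*(-4)*(2 - 4) - 5)*2 = (-5)**2 - 50*(2*(-4)*(-2) - 5)*2 = 25 - 50*(16 - 5)*2 = 25 - 550*2 = 25 - 50*22 = 25 - 1100 = -1075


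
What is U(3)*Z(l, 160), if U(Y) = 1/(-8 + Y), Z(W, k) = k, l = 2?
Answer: -32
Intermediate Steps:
U(3)*Z(l, 160) = 160/(-8 + 3) = 160/(-5) = -⅕*160 = -32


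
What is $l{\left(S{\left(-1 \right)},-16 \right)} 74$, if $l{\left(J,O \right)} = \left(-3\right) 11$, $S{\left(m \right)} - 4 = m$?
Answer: $-2442$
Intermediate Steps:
$S{\left(m \right)} = 4 + m$
$l{\left(J,O \right)} = -33$
$l{\left(S{\left(-1 \right)},-16 \right)} 74 = \left(-33\right) 74 = -2442$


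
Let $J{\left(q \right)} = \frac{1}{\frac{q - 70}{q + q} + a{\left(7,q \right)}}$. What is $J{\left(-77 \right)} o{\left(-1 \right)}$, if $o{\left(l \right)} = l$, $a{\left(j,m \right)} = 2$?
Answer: $- \frac{22}{65} \approx -0.33846$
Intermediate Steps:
$J{\left(q \right)} = \frac{1}{2 + \frac{-70 + q}{2 q}}$ ($J{\left(q \right)} = \frac{1}{\frac{q - 70}{q + q} + 2} = \frac{1}{\frac{-70 + q}{2 q} + 2} = \frac{1}{2 + \frac{-70 + q}{2 q}}$)
$J{\left(-77 \right)} o{\left(-1 \right)} = \frac{2}{5} \left(-77\right) \frac{1}{-14 - 77} \left(-1\right) = \frac{2}{5} \left(-77\right) \frac{1}{-91} \left(-1\right) = \frac{2}{5} \left(-77\right) \left(- \frac{1}{91}\right) \left(-1\right) = \frac{22}{65} \left(-1\right) = - \frac{22}{65}$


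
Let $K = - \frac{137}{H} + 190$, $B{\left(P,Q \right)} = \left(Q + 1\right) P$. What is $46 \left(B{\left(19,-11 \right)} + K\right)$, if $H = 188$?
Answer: $- \frac{3151}{94} \approx -33.521$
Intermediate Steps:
$B{\left(P,Q \right)} = P \left(1 + Q\right)$ ($B{\left(P,Q \right)} = \left(1 + Q\right) P = P \left(1 + Q\right)$)
$K = \frac{35583}{188}$ ($K = - \frac{137}{188} + 190 = \frac{35583}{188} \approx 189.27$)
$46 \left(B{\left(19,-11 \right)} + K\right) = 46 \left(19 \left(1 - 11\right) + \frac{35583}{188}\right) = 46 \left(19 \left(-10\right) + \frac{35583}{188}\right) = 46 \left(-190 + \frac{35583}{188}\right) = 46 \left(- \frac{137}{188}\right) = - \frac{3151}{94}$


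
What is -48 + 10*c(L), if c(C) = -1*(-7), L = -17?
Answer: 22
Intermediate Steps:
c(C) = 7
-48 + 10*c(L) = -48 + 10*7 = -48 + 70 = 22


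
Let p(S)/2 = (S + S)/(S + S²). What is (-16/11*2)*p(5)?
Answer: -64/33 ≈ -1.9394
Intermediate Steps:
p(S) = 4*S/(S + S²) (p(S) = 2*((S + S)/(S + S²)) = 2*((2*S)/(S + S²)) = 2*(2*S/(S + S²)) = 4*S/(S + S²))
(-16/11*2)*p(5) = (-16/11*2)*(4/(1 + 5)) = (-16*1/11*2)*(4/6) = (-16/11*2)*(4*(⅙)) = -32/11*⅔ = -64/33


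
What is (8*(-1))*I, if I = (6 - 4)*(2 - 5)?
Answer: 48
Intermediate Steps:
I = -6 (I = 2*(-3) = -6)
(8*(-1))*I = (8*(-1))*(-6) = -8*(-6) = 48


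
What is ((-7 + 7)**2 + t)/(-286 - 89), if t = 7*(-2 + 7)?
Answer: -7/75 ≈ -0.093333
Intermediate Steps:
t = 35 (t = 7*5 = 35)
((-7 + 7)**2 + t)/(-286 - 89) = ((-7 + 7)**2 + 35)/(-286 - 89) = (0**2 + 35)/(-375) = (0 + 35)*(-1/375) = 35*(-1/375) = -7/75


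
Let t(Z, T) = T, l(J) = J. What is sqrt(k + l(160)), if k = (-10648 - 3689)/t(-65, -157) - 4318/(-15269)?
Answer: sqrt(1445883554241147)/2397233 ≈ 15.862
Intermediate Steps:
k = 219589579/2397233 (k = (-10648 - 3689)/(-157) - 4318/(-15269) = -14337*(-1/157) - 4318*(-1/15269) = 14337/157 + 4318/15269 = 219589579/2397233 ≈ 91.601)
sqrt(k + l(160)) = sqrt(219589579/2397233 + 160) = sqrt(603146859/2397233) = sqrt(1445883554241147)/2397233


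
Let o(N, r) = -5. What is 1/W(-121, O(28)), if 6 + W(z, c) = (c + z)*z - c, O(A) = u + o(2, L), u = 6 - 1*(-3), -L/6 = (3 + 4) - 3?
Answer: 1/14147 ≈ 7.0686e-5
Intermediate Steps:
L = -24 (L = -6*((3 + 4) - 3) = -6*(7 - 3) = -6*4 = -24)
u = 9 (u = 6 + 3 = 9)
O(A) = 4 (O(A) = 9 - 5 = 4)
W(z, c) = -6 - c + z*(c + z) (W(z, c) = -6 + ((c + z)*z - c) = -6 + (z*(c + z) - c) = -6 + (-c + z*(c + z)) = -6 - c + z*(c + z))
1/W(-121, O(28)) = 1/(-6 + (-121)² - 1*4 + 4*(-121)) = 1/(-6 + 14641 - 4 - 484) = 1/14147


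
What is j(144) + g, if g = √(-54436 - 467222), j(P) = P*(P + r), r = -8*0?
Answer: 20736 + 3*I*√57962 ≈ 20736.0 + 722.26*I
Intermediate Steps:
r = 0
j(P) = P² (j(P) = P*(P + 0) = P*P = P²)
g = 3*I*√57962 (g = √(-521658) = 3*I*√57962 ≈ 722.26*I)
j(144) + g = 144² + 3*I*√57962 = 20736 + 3*I*√57962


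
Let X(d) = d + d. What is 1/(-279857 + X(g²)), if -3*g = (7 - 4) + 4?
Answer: -9/2518615 ≈ -3.5734e-6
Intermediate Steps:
g = -7/3 (g = -((7 - 4) + 4)/3 = -(3 + 4)/3 = -⅓*7 = -7/3 ≈ -2.3333)
X(d) = 2*d
1/(-279857 + X(g²)) = 1/(-279857 + 2*(-7/3)²) = 1/(-279857 + 2*(49/9)) = 1/(-279857 + 98/9) = 1/(-2518615/9) = -9/2518615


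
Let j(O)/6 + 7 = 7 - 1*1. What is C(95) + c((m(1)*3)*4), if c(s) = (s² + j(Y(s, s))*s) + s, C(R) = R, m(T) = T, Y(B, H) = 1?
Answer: 179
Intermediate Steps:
j(O) = -6 (j(O) = -42 + 6*(7 - 1*1) = -42 + 6*(7 - 1) = -42 + 6*6 = -42 + 36 = -6)
c(s) = s² - 5*s (c(s) = (s² - 6*s) + s = s² - 5*s)
C(95) + c((m(1)*3)*4) = 95 + ((1*3)*4)*(-5 + (1*3)*4) = 95 + (3*4)*(-5 + 3*4) = 95 + 12*(-5 + 12) = 95 + 12*7 = 95 + 84 = 179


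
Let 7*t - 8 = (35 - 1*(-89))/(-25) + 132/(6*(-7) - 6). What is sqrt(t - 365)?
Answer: I*sqrt(1788297)/70 ≈ 19.104*I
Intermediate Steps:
t = 29/700 (t = 8/7 + ((35 - 1*(-89))/(-25) + 132/(6*(-7) - 6))/7 = 8/7 + ((35 + 89)*(-1/25) + 132/(-42 - 6))/7 = 8/7 + (124*(-1/25) + 132/(-48))/7 = 8/7 + (-124/25 + 132*(-1/48))/7 = 8/7 + (-124/25 - 11/4)/7 = 8/7 + (1/7)*(-771/100) = 8/7 - 771/700 = 29/700 ≈ 0.041429)
sqrt(t - 365) = sqrt(29/700 - 365) = sqrt(-255471/700) = I*sqrt(1788297)/70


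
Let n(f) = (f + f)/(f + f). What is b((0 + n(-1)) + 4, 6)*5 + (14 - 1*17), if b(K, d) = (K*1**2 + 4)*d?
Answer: 267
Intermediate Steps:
n(f) = 1 (n(f) = (2*f)/((2*f)) = (2*f)*(1/(2*f)) = 1)
b(K, d) = d*(4 + K) (b(K, d) = (K*1 + 4)*d = (K + 4)*d = (4 + K)*d = d*(4 + K))
b((0 + n(-1)) + 4, 6)*5 + (14 - 1*17) = (6*(4 + ((0 + 1) + 4)))*5 + (14 - 1*17) = (6*(4 + (1 + 4)))*5 + (14 - 17) = (6*(4 + 5))*5 - 3 = (6*9)*5 - 3 = 54*5 - 3 = 270 - 3 = 267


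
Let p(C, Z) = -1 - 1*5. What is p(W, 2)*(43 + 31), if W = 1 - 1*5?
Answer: -444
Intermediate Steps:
W = -4 (W = 1 - 5 = -4)
p(C, Z) = -6 (p(C, Z) = -1 - 5 = -6)
p(W, 2)*(43 + 31) = -6*(43 + 31) = -6*74 = -444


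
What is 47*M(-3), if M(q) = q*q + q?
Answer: 282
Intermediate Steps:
M(q) = q + q² (M(q) = q² + q = q + q²)
47*M(-3) = 47*(-3*(1 - 3)) = 47*(-3*(-2)) = 47*6 = 282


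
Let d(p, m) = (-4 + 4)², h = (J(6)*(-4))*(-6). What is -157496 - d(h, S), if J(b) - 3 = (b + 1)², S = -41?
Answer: -157496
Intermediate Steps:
J(b) = 3 + (1 + b)² (J(b) = 3 + (b + 1)² = 3 + (1 + b)²)
h = 1248 (h = ((3 + (1 + 6)²)*(-4))*(-6) = ((3 + 7²)*(-4))*(-6) = ((3 + 49)*(-4))*(-6) = (52*(-4))*(-6) = -208*(-6) = 1248)
d(p, m) = 0 (d(p, m) = 0² = 0)
-157496 - d(h, S) = -157496 - 1*0 = -157496 + 0 = -157496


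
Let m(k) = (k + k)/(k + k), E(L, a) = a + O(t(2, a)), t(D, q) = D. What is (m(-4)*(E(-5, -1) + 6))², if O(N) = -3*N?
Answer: 1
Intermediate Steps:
E(L, a) = -6 + a (E(L, a) = a - 3*2 = a - 6 = -6 + a)
m(k) = 1 (m(k) = (2*k)/((2*k)) = (2*k)*(1/(2*k)) = 1)
(m(-4)*(E(-5, -1) + 6))² = (1*((-6 - 1) + 6))² = (1*(-7 + 6))² = (1*(-1))² = (-1)² = 1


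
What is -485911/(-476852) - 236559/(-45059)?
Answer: 134698296017/21486474268 ≈ 6.2690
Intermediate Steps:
-485911/(-476852) - 236559/(-45059) = -485911*(-1/476852) - 236559*(-1/45059) = 485911/476852 + 236559/45059 = 134698296017/21486474268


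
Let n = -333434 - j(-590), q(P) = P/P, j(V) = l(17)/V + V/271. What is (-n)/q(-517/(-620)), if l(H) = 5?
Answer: 10662482561/31978 ≈ 3.3343e+5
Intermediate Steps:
j(V) = 5/V + V/271
q(P) = 1
n = -10662482561/31978 (n = -333434 - (5/(-590) + (1/271)*(-590)) = -333434 - (5*(-1/590) - 590/271) = -333434 - (-1/118 - 590/271) = -333434 - 1*(-69891/31978) = -333434 + 69891/31978 = -10662482561/31978 ≈ -3.3343e+5)
(-n)/q(-517/(-620)) = -1*(-10662482561/31978)/1 = (10662482561/31978)*1 = 10662482561/31978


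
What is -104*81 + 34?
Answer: -8390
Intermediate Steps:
-104*81 + 34 = -8424 + 34 = -8390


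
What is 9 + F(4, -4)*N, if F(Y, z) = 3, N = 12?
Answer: 45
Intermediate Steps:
9 + F(4, -4)*N = 9 + 3*12 = 9 + 36 = 45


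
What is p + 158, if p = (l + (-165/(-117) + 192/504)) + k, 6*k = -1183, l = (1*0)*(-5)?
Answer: -20407/546 ≈ -37.375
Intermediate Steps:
l = 0 (l = 0*(-5) = 0)
k = -1183/6 (k = (⅙)*(-1183) = -1183/6 ≈ -197.17)
p = -106675/546 (p = (0 + (-165/(-117) + 192/504)) - 1183/6 = (0 + (-165*(-1/117) + 192*(1/504))) - 1183/6 = (0 + (55/39 + 8/21)) - 1183/6 = (0 + 163/91) - 1183/6 = 163/91 - 1183/6 = -106675/546 ≈ -195.38)
p + 158 = -106675/546 + 158 = -20407/546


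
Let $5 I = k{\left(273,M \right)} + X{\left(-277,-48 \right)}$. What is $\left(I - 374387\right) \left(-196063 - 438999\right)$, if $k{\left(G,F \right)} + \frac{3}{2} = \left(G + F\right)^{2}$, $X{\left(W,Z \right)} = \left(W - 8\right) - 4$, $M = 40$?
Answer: $\frac{1126762881403}{5} \approx 2.2535 \cdot 10^{11}$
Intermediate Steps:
$X{\left(W,Z \right)} = -12 + W$ ($X{\left(W,Z \right)} = \left(-8 + W\right) - 4 = -12 + W$)
$k{\left(G,F \right)} = - \frac{3}{2} + \left(F + G\right)^{2}$ ($k{\left(G,F \right)} = - \frac{3}{2} + \left(G + F\right)^{2} = - \frac{3}{2} + \left(F + G\right)^{2}$)
$I = \frac{195357}{10}$ ($I = \frac{\left(- \frac{3}{2} + \left(40 + 273\right)^{2}\right) - 289}{5} = \frac{\left(- \frac{3}{2} + 313^{2}\right) - 289}{5} = \frac{\left(- \frac{3}{2} + 97969\right) - 289}{5} = \frac{\frac{195935}{2} - 289}{5} = \frac{1}{5} \cdot \frac{195357}{2} = \frac{195357}{10} \approx 19536.0$)
$\left(I - 374387\right) \left(-196063 - 438999\right) = \left(\frac{195357}{10} - 374387\right) \left(-196063 - 438999\right) = \left(- \frac{3548513}{10}\right) \left(-635062\right) = \frac{1126762881403}{5}$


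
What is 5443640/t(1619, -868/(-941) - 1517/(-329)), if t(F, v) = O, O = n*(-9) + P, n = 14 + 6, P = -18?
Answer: -2721820/99 ≈ -27493.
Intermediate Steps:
n = 20
O = -198 (O = 20*(-9) - 18 = -180 - 18 = -198)
t(F, v) = -198
5443640/t(1619, -868/(-941) - 1517/(-329)) = 5443640/(-198) = 5443640*(-1/198) = -2721820/99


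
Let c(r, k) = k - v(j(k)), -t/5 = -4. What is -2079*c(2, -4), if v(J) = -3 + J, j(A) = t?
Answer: 43659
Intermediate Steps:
t = 20 (t = -5*(-4) = 20)
j(A) = 20
c(r, k) = -17 + k (c(r, k) = k - (-3 + 20) = k - 1*17 = k - 17 = -17 + k)
-2079*c(2, -4) = -2079*(-17 - 4) = -2079*(-21) = 43659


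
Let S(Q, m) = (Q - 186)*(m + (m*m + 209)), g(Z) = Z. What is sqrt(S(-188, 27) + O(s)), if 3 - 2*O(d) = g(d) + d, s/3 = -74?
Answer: I*sqrt(1442746)/2 ≈ 600.57*I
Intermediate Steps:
S(Q, m) = (-186 + Q)*(209 + m + m**2) (S(Q, m) = (-186 + Q)*(m + (m**2 + 209)) = (-186 + Q)*(m + (209 + m**2)) = (-186 + Q)*(209 + m + m**2))
s = -222 (s = 3*(-74) = -222)
O(d) = 3/2 - d (O(d) = 3/2 - (d + d)/2 = 3/2 - d)
sqrt(S(-188, 27) + O(s)) = sqrt((-38874 - 186*27 - 186*27**2 + 209*(-188) - 188*27 - 188*27**2) + (3/2 - 1*(-222))) = sqrt((-38874 - 5022 - 186*729 - 39292 - 5076 - 188*729) + (3/2 + 222)) = sqrt((-38874 - 5022 - 135594 - 39292 - 5076 - 137052) + 447/2) = sqrt(-360910 + 447/2) = sqrt(-721373/2) = I*sqrt(1442746)/2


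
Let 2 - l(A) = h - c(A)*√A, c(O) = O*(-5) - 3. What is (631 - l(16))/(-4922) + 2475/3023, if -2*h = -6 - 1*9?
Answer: 18508349/29758412 ≈ 0.62195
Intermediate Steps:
h = 15/2 (h = -(-6 - 1*9)/2 = -(-6 - 9)/2 = -½*(-15) = 15/2 ≈ 7.5000)
c(O) = -3 - 5*O (c(O) = -5*O - 3 = -3 - 5*O)
l(A) = -11/2 + √A*(-3 - 5*A) (l(A) = 2 - (15/2 - (-3 - 5*A)*√A) = 2 - (15/2 - √A*(-3 - 5*A)) = 2 + (-15/2 + √A*(-3 - 5*A)) = -11/2 + √A*(-3 - 5*A))
(631 - l(16))/(-4922) + 2475/3023 = (631 - (-11/2 - √16*(3 + 5*16)))/(-4922) + 2475/3023 = (631 - (-11/2 - 1*4*(3 + 80)))*(-1/4922) + 2475*(1/3023) = (631 - (-11/2 - 1*4*83))*(-1/4922) + 2475/3023 = (631 - (-11/2 - 332))*(-1/4922) + 2475/3023 = (631 - 1*(-675/2))*(-1/4922) + 2475/3023 = (631 + 675/2)*(-1/4922) + 2475/3023 = (1937/2)*(-1/4922) + 2475/3023 = -1937/9844 + 2475/3023 = 18508349/29758412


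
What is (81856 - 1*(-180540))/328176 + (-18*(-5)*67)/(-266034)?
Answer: 2826139841/3637748916 ≈ 0.77689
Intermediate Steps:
(81856 - 1*(-180540))/328176 + (-18*(-5)*67)/(-266034) = (81856 + 180540)*(1/328176) + (90*67)*(-1/266034) = 262396*(1/328176) + 6030*(-1/266034) = 65599/82044 - 1005/44339 = 2826139841/3637748916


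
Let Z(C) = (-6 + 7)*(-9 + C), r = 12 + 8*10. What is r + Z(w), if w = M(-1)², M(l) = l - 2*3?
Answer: 132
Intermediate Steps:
M(l) = -6 + l (M(l) = l - 1*6 = l - 6 = -6 + l)
r = 92 (r = 12 + 80 = 92)
w = 49 (w = (-6 - 1)² = (-7)² = 49)
Z(C) = -9 + C (Z(C) = 1*(-9 + C) = -9 + C)
r + Z(w) = 92 + (-9 + 49) = 92 + 40 = 132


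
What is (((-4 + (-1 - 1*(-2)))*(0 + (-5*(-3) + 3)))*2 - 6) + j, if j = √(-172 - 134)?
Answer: -114 + 3*I*√34 ≈ -114.0 + 17.493*I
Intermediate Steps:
j = 3*I*√34 (j = √(-306) = 3*I*√34 ≈ 17.493*I)
(((-4 + (-1 - 1*(-2)))*(0 + (-5*(-3) + 3)))*2 - 6) + j = (((-4 + (-1 - 1*(-2)))*(0 + (-5*(-3) + 3)))*2 - 6) + 3*I*√34 = (((-4 + (-1 + 2))*(0 + (15 + 3)))*2 - 6) + 3*I*√34 = (((-4 + 1)*(0 + 18))*2 - 6) + 3*I*√34 = (-3*18*2 - 6) + 3*I*√34 = (-54*2 - 6) + 3*I*√34 = (-108 - 6) + 3*I*√34 = -114 + 3*I*√34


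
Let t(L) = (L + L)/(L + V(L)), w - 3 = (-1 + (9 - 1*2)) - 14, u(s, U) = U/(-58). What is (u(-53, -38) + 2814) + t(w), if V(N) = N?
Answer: 81654/29 ≈ 2815.7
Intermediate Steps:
u(s, U) = -U/58 (u(s, U) = U*(-1/58) = -U/58)
w = -5 (w = 3 + ((-1 + (9 - 1*2)) - 14) = 3 + ((-1 + (9 - 2)) - 14) = 3 + ((-1 + 7) - 14) = 3 + (6 - 14) = 3 - 8 = -5)
t(L) = 1 (t(L) = (L + L)/(L + L) = (2*L)/((2*L)) = (2*L)*(1/(2*L)) = 1)
(u(-53, -38) + 2814) + t(w) = (-1/58*(-38) + 2814) + 1 = (19/29 + 2814) + 1 = 81625/29 + 1 = 81654/29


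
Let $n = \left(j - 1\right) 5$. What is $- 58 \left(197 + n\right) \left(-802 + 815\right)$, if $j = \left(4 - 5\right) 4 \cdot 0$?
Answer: $-144768$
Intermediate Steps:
$j = 0$ ($j = \left(-1\right) 4 \cdot 0 = \left(-4\right) 0 = 0$)
$n = -5$ ($n = \left(0 - 1\right) 5 = \left(-1\right) 5 = -5$)
$- 58 \left(197 + n\right) \left(-802 + 815\right) = - 58 \left(197 - 5\right) \left(-802 + 815\right) = - 58 \cdot 192 \cdot 13 = \left(-58\right) 2496 = -144768$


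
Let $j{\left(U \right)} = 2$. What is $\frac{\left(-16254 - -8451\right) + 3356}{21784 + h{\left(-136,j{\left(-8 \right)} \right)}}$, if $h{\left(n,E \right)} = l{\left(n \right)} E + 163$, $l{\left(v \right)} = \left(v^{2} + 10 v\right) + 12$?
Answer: $- \frac{4447}{56243} \approx -0.079068$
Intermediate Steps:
$l{\left(v \right)} = 12 + v^{2} + 10 v$
$h{\left(n,E \right)} = 163 + E \left(12 + n^{2} + 10 n\right)$ ($h{\left(n,E \right)} = \left(12 + n^{2} + 10 n\right) E + 163 = E \left(12 + n^{2} + 10 n\right) + 163 = 163 + E \left(12 + n^{2} + 10 n\right)$)
$\frac{\left(-16254 - -8451\right) + 3356}{21784 + h{\left(-136,j{\left(-8 \right)} \right)}} = \frac{\left(-16254 - -8451\right) + 3356}{21784 + \left(163 + 2 \left(12 + \left(-136\right)^{2} + 10 \left(-136\right)\right)\right)} = \frac{\left(-16254 + 8451\right) + 3356}{21784 + \left(163 + 2 \left(12 + 18496 - 1360\right)\right)} = \frac{-7803 + 3356}{21784 + \left(163 + 2 \cdot 17148\right)} = - \frac{4447}{21784 + \left(163 + 34296\right)} = - \frac{4447}{21784 + 34459} = - \frac{4447}{56243}$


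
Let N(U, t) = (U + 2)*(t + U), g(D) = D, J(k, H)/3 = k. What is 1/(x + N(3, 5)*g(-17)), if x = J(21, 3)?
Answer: -1/617 ≈ -0.0016207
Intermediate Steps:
J(k, H) = 3*k
x = 63 (x = 3*21 = 63)
N(U, t) = (2 + U)*(U + t)
1/(x + N(3, 5)*g(-17)) = 1/(63 + (3² + 2*3 + 2*5 + 3*5)*(-17)) = 1/(63 + (9 + 6 + 10 + 15)*(-17)) = 1/(63 + 40*(-17)) = 1/(63 - 680) = 1/(-617) = -1/617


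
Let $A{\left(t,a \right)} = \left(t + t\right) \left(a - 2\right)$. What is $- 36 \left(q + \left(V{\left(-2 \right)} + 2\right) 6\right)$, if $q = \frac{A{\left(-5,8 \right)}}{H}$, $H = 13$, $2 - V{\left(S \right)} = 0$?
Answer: $- \frac{9072}{13} \approx -697.85$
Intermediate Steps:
$A{\left(t,a \right)} = 2 t \left(-2 + a\right)$
$V{\left(S \right)} = 2$ ($V{\left(S \right)} = 2 - 0 = 2 + 0 = 2$)
$q = - \frac{60}{13}$ ($q = \frac{2 \left(-5\right) \left(-2 + 8\right)}{13} = 2 \left(-5\right) 6 \cdot \frac{1}{13} = \left(-60\right) \frac{1}{13} = - \frac{60}{13} \approx -4.6154$)
$- 36 \left(q + \left(V{\left(-2 \right)} + 2\right) 6\right) = - 36 \left(- \frac{60}{13} + \left(2 + 2\right) 6\right) = - 36 \left(- \frac{60}{13} + 4 \cdot 6\right) = - 36 \left(- \frac{60}{13} + 24\right) = \left(-36\right) \frac{252}{13} = - \frac{9072}{13}$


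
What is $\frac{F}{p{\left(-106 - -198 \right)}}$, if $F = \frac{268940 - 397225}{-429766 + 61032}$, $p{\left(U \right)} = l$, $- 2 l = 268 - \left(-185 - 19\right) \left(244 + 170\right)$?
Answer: $- \frac{128285}{15620309708} \approx -8.2127 \cdot 10^{-6}$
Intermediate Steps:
$l = -42362$ ($l = - \frac{268 - \left(-185 - 19\right) \left(244 + 170\right)}{2} = - \frac{268 - \left(-204\right) 414}{2} = - \frac{268 - -84456}{2} = - \frac{268 + 84456}{2} = \left(- \frac{1}{2}\right) 84724 = -42362$)
$p{\left(U \right)} = -42362$
$F = \frac{128285}{368734}$ ($F = - \frac{128285}{-368734} = \left(-128285\right) \left(- \frac{1}{368734}\right) = \frac{128285}{368734} \approx 0.34791$)
$\frac{F}{p{\left(-106 - -198 \right)}} = \frac{128285}{368734 \left(-42362\right)} = \frac{128285}{368734} \left(- \frac{1}{42362}\right) = - \frac{128285}{15620309708}$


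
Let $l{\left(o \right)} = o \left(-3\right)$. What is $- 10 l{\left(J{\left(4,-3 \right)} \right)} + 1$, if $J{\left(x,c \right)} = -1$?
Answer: $-29$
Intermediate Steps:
$l{\left(o \right)} = - 3 o$
$- 10 l{\left(J{\left(4,-3 \right)} \right)} + 1 = - 10 \left(\left(-3\right) \left(-1\right)\right) + 1 = \left(-10\right) 3 + 1 = -30 + 1 = -29$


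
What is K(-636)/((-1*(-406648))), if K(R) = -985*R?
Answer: 156615/101662 ≈ 1.5405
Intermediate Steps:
K(-636)/((-1*(-406648))) = (-985*(-636))/((-1*(-406648))) = 626460/406648 = 626460*(1/406648) = 156615/101662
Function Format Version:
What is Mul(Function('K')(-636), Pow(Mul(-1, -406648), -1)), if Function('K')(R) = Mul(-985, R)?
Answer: Rational(156615, 101662) ≈ 1.5405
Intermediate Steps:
Mul(Function('K')(-636), Pow(Mul(-1, -406648), -1)) = Mul(Mul(-985, -636), Pow(Mul(-1, -406648), -1)) = Mul(626460, Pow(406648, -1)) = Mul(626460, Rational(1, 406648)) = Rational(156615, 101662)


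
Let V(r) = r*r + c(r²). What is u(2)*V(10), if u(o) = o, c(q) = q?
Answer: 400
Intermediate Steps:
V(r) = 2*r² (V(r) = r*r + r² = r² + r² = 2*r²)
u(2)*V(10) = 2*(2*10²) = 2*(2*100) = 2*200 = 400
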